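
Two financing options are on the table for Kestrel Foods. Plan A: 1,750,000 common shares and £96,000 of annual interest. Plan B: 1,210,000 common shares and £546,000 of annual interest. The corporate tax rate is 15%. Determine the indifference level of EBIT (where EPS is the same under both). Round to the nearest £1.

Set EPS_A = EPS_B: (EBIT − £96,000)(1 − 0.15) ÷ 1,750,000 = (EBIT − £546,000)(1 − 0.15) ÷ 1,210,000.
The (1 − t) factor cancels: (EBIT − 96,000) × 1,210,000 = (EBIT − 546,000) × 1,750,000.
Solving, EBIT = (546,000·1,750,000 − 96,000·1,210,000) / (1,750,000 − 1,210,000) = 839,340,000,000 / 540,000 = 1,554,333.33.

£1,554,333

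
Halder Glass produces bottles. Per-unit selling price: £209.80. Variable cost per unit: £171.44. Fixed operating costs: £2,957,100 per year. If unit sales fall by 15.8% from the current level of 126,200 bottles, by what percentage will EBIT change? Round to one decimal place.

Total contribution margin = 126,200 × £38.36 = £4,841,032.00.
Subtracting fixed costs: EBIT = £4,841,032.00 − £2,957,100 = £1,883,932.00.
So DOL = total CM / EBIT = £4,841,032.00 / £1,883,932.00 = 2.5696.
%ΔEBIT = DOL × %ΔSales = 2.5696 × -15.8% = -40.6%.

-40.6%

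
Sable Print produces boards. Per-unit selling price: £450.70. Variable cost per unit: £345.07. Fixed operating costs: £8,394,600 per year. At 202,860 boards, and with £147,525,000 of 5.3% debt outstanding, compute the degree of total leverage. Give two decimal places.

At 202,860 units, contribution = 202,860 × £105.63 = £21,428,101.80.
Subtracting fixed costs: EBIT = £21,428,101.80 − £8,394,600 = £13,033,501.80. Interest = £7,818,825.00.
DOL = £21,428,101.80 ÷ £13,033,501.80 = 1.6441; DFL = £13,033,501.80 ÷ £5,214,676.80 = 2.4994.
Combined leverage = 1.6441 × 2.4994 = 4.1093.

4.11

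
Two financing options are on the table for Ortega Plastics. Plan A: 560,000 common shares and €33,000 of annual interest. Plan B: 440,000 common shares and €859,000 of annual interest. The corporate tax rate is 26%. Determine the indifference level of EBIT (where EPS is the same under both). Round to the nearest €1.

At indifference, (EBIT − 33,000)(1 − t)/560,000 = (EBIT − 859,000)(1 − t)/440,000.
The (1 − t) factor cancels: (EBIT − 33,000) × 440,000 = (EBIT − 859,000) × 560,000.
Solving, EBIT = (859,000·560,000 − 33,000·440,000) / (560,000 − 440,000) = 466,520,000,000 / 120,000 = 3,887,666.67.

€3,887,667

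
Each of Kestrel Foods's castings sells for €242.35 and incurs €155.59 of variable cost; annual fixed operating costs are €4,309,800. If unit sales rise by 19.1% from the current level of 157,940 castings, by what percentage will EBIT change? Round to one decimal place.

Total contribution margin = 157,940 × €86.76 = €13,702,874.40.
EBIT = €13,702,874.40 − €4,309,800 = €9,393,074.40.
Degree of operating leverage = €13,702,874.40 / €9,393,074.40 = 1.4588.
Operating income changes by 1.4588 × +19.1% = +27.9%.

+27.9%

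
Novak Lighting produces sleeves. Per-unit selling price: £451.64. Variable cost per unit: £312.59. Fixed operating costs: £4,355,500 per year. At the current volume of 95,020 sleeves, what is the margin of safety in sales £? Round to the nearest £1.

Unit CM = price − variable cost = £451.64 − £312.59 = £139.05. Break-even units = £4,355,500 ÷ £139.05 = 31,323.27; break-even revenue = 31,323.27 × £451.64 = £14,146,839.41.
Actual sales revenue = 95,020 × £451.64 = £42,914,832.80.
Margin of safety = £42,914,832.80 − £14,146,839.41 = £28,767,993.

£28,767,993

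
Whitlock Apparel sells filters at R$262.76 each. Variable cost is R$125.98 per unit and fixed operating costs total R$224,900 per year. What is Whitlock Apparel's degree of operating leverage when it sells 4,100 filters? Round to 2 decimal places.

1.67

Contribution at this volume is 4,100 × R$136.78 = R$560,798.00.
EBIT = R$560,798.00 − R$224,900 = R$335,898.00.
So DOL = total CM / EBIT = R$560,798.00 / R$335,898.00 = 1.6695.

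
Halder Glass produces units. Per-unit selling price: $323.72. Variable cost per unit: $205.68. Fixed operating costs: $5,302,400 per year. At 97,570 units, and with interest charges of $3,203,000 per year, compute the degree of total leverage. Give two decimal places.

Total contribution margin = 97,570 × $118.04 = $11,517,162.80.
Subtracting fixed costs: EBIT = $11,517,162.80 − $5,302,400 = $6,214,762.80. Interest = $3,203,000.00.
DOL = $11,517,162.80 ÷ $6,214,762.80 = 1.8532; DFL = $6,214,762.80 ÷ $3,011,762.80 = 2.0635.
DCL = DOL × DFL = 1.8532 × 2.0635 = 3.8241.

3.82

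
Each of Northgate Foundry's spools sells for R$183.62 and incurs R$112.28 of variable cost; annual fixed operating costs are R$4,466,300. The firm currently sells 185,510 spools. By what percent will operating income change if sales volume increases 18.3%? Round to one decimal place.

+27.6%

Contribution at this volume is 185,510 × R$71.34 = R$13,234,283.40.
Subtracting fixed costs: EBIT = R$13,234,283.40 − R$4,466,300 = R$8,767,983.40.
Degree of operating leverage = R$13,234,283.40 / R$8,767,983.40 = 1.5094.
So EBIT moves 1.5094 × (+18.3%) = +27.6%.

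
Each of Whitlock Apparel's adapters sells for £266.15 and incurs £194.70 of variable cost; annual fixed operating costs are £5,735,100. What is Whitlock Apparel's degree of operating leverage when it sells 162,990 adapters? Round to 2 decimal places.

At 162,990 units, contribution = 162,990 × £71.45 = £11,645,635.50.
Subtracting fixed costs: EBIT = £11,645,635.50 − £5,735,100 = £5,910,535.50.
DOL = contribution ÷ EBIT = £11,645,635.50 ÷ £5,910,535.50 = 1.9703.

1.97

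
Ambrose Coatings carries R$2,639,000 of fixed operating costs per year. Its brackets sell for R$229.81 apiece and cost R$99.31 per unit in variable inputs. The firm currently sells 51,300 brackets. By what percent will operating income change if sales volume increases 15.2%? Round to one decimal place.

Contribution at this volume is 51,300 × R$130.50 = R$6,694,650.00.
EBIT = R$6,694,650.00 − R$2,639,000 = R$4,055,650.00.
DOL = contribution ÷ EBIT = R$6,694,650.00 ÷ R$4,055,650.00 = 1.6507.
Operating income changes by 1.6507 × +15.2% = +25.1%.

+25.1%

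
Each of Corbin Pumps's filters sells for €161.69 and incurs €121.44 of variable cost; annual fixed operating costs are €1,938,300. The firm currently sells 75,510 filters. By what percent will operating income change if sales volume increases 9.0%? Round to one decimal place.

At 75,510 units, contribution = 75,510 × €40.25 = €3,039,277.50.
EBIT = €3,039,277.50 − €1,938,300 = €1,100,977.50.
DOL = contribution ÷ EBIT = €3,039,277.50 ÷ €1,100,977.50 = 2.7605.
So EBIT moves 2.7605 × (+9.0%) = +24.8%.

+24.8%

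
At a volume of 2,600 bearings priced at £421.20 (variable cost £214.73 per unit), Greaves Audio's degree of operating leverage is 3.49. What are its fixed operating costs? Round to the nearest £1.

£383,005

Total contribution margin = 2,600 × £206.47 = £536,822.00.
Since DOL = CM ÷ EBIT, EBIT = £536,822.00 ÷ 3.49 = £153,817.19.
Fixed costs = CM − EBIT = £536,822.00 − £153,817.19 = £383,005.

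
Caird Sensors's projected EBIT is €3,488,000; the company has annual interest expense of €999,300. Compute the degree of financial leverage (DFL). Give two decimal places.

1.40

Interest = €999,300.00.
DFL = EBIT ÷ (EBIT − I) = €3,488,000 ÷ (€3,488,000 − €999,300.00) = €3,488,000 ÷ €2,488,700.00 = 1.4015.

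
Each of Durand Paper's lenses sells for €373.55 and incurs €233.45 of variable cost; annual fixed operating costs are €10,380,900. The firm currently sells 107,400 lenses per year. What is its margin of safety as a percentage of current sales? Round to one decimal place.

Contribution margin per unit = €373.55 − €233.45 = €140.10. Break-even units = €10,380,900 ÷ €140.10 = 74,096.36; break-even revenue = 74,096.36 × €373.55 = €27,678,695.18.
Current sales = 107,400 × €373.55 = €40,119,270.00.
Margin of safety = (€40,119,270.00 − €27,678,695.18) ÷ €40,119,270.00 = 31.0%.

31.0%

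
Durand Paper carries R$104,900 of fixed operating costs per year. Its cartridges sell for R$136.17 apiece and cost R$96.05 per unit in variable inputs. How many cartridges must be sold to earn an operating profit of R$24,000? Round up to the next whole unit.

Each unit contributes R$136.17 − R$96.05 = R$40.12.
Required volume = (fixed costs + target profit) ÷ CM = (R$104,900 + R$24,000) ÷ R$40.12 = 3,212.86, so 3,213 cartridges.

3,213 cartridges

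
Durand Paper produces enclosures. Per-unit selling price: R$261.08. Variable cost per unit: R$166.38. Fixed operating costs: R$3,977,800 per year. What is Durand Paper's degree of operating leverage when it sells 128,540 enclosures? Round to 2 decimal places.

At 128,540 units, contribution = 128,540 × R$94.70 = R$12,172,738.00.
EBIT = R$12,172,738.00 − R$3,977,800 = R$8,194,938.00.
DOL = contribution ÷ EBIT = R$12,172,738.00 ÷ R$8,194,938.00 = 1.4854.

1.49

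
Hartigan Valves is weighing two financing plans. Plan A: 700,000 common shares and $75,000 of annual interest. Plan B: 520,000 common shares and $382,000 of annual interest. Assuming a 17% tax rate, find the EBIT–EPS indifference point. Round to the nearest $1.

$1,268,889

Set EPS_A = EPS_B: (EBIT − $75,000)(1 − 0.17) ÷ 700,000 = (EBIT − $382,000)(1 − 0.17) ÷ 520,000.
The (1 − t) factor cancels: (EBIT − 75,000) × 520,000 = (EBIT − 382,000) × 700,000.
EBIT × (700,000 − 520,000) = 382,000 × 700,000 − 75,000 × 520,000 = 228,400,000,000, so EBIT = 228,400,000,000 ÷ 180,000 = 1,268,888.89.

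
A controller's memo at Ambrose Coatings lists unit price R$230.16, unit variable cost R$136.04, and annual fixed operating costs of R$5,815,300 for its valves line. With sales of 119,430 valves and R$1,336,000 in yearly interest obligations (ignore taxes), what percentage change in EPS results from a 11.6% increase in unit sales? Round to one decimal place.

+31.9%

At 119,430 units, contribution = 119,430 × R$94.12 = R$11,240,751.60.
Operating income = contribution − fixed costs = R$11,240,751.60 − R$5,815,300 = R$5,425,451.60.
Interest = R$1,336,000.00, so EBIT − I = R$4,089,451.60.
DCL = total CM / (EBIT − I) = R$11,240,751.60 / R$4,089,451.60 = 2.7487.
EPS therefore changes by 2.7487 × (+11.6%) = +31.9%.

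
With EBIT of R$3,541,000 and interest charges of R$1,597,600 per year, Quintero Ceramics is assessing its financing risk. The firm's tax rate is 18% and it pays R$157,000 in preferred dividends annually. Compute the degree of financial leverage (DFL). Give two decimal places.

Interest = R$1,597,600.00.
Pre-tax preferred-dividend burden = R$157,000 ÷ (1 − 0.18) = R$191,463.41.
DFL = EBIT ÷ [EBIT − I − D_p/(1−t)] = R$3,541,000 ÷ [R$3,541,000 − R$1,597,600.00 − R$191,463.41] = R$3,541,000 ÷ R$1,751,936.59 = 2.0212.

2.02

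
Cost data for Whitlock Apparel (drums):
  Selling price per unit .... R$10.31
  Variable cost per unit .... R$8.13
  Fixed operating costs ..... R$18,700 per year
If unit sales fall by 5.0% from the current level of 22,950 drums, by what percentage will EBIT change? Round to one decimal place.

-8.0%

At 22,950 units, contribution = 22,950 × R$2.18 = R$50,031.00.
Subtracting fixed costs: EBIT = R$50,031.00 − R$18,700 = R$31,331.00.
So DOL = total CM / EBIT = R$50,031.00 / R$31,331.00 = 1.5969.
%ΔEBIT = DOL × %ΔSales = 1.5969 × -5.0% = -8.0%.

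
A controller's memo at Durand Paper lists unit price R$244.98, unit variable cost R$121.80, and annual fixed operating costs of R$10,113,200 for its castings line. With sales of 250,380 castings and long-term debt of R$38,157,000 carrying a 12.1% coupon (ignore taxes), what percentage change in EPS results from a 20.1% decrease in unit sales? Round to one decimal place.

Contribution at this volume is 250,380 × R$123.18 = R$30,841,808.40.
EBIT = R$30,841,808.40 − R$10,113,200 = R$20,728,608.40.
Interest = R$4,616,997.00, so EBIT − I = R$16,111,611.40.
DCL = total CM / (EBIT − I) = R$30,841,808.40 / R$16,111,611.40 = 1.9143.
EPS therefore changes by 1.9143 × (-20.1%) = -38.5%.

-38.5%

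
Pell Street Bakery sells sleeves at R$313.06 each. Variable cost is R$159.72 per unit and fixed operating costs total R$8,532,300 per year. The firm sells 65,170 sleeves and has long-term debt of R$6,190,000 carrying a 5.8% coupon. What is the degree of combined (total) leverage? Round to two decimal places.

9.07

Total contribution margin = 65,170 × R$153.34 = R$9,993,167.80.
Operating income = contribution − fixed costs = R$9,993,167.80 − R$8,532,300 = R$1,460,867.80. Interest = R$359,020.00, so EBIT − I = R$1,101,847.80.
Degree of total leverage = total CM / (EBIT − interest) = R$9,993,167.80 / R$1,101,847.80 = 9.0695.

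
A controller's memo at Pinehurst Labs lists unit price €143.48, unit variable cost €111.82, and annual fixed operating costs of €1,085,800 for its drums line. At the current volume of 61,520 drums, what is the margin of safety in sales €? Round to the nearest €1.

€3,906,151

Unit CM = price − variable cost = €143.48 − €111.82 = €31.66. Break-even units = €1,085,800 ÷ €31.66 = 34,295.64; break-even revenue = 34,295.64 × €143.48 = €4,920,738.60.
Actual sales revenue = 61,520 × €143.48 = €8,826,889.60.
Margin of safety = €8,826,889.60 − €4,920,738.60 = €3,906,151.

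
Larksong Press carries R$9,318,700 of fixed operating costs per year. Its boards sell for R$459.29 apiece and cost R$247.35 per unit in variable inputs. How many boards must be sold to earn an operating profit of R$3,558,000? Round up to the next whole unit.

60,757 boards

Each unit contributes R$459.29 − R$247.35 = R$211.94.
Need Q such that Q × R$211.94 − R$9,318,700 = R$3,558,000, i.e. Q = R$12,876,700 / R$211.94 = 60,756.35 → 60,757.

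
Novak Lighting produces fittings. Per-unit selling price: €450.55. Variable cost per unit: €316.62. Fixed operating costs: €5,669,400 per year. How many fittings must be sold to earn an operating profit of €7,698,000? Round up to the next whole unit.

99,809 fittings

Contribution margin per unit = €450.55 − €316.62 = €133.93.
Need Q such that Q × €133.93 − €5,669,400 = €7,698,000, i.e. Q = €13,367,400 / €133.93 = 99,808.86 → 99,809.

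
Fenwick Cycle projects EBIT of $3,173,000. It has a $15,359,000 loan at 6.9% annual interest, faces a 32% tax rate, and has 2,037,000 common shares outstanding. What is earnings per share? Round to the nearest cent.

Interest = $1,059,771.00, so EBT = $3,173,000 − $1,059,771.00 = $2,113,229.00.
Net income = $2,113,229.00 × (1 − 0.32) = $1,436,995.72.
Per share: $1,436,995.72 / 2,037,000 shares = $0.71.

$0.71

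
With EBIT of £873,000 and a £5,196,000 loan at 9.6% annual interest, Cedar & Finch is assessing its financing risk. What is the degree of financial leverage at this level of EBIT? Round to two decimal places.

2.33

Annual interest charges come to £498,816.00.
DFL = EBIT ÷ (EBIT − I) = £873,000 ÷ (£873,000 − £498,816.00) = £873,000 ÷ £374,184.00 = 2.3331.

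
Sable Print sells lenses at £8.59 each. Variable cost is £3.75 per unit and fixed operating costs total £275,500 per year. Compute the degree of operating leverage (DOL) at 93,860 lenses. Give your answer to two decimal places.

2.54

Total contribution margin = 93,860 × £4.84 = £454,282.40.
Operating income = contribution − fixed costs = £454,282.40 − £275,500 = £178,782.40.
DOL = contribution ÷ EBIT = £454,282.40 ÷ £178,782.40 = 2.5410.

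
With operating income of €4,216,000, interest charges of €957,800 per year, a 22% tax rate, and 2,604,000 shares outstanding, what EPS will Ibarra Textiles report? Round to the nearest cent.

Interest = €957,800.00, so EBT = €4,216,000 − €957,800.00 = €3,258,200.00.
Net income = €3,258,200.00 × (1 − 0.22) = €2,541,396.00.
EPS = €2,541,396.00 ÷ 2,604,000 = €0.98.

€0.98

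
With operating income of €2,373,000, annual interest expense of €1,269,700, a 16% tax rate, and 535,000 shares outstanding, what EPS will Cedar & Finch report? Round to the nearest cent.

Pre-tax income = €2,373,000 − €1,269,700.00 = €1,103,300.00.
Net income = €1,103,300.00 × (1 − 0.16) = €926,772.00.
Per share: €926,772.00 / 535,000 shares = €1.73.

€1.73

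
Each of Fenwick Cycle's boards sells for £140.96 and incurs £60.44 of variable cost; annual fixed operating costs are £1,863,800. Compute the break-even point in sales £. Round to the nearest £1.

Contribution margin per unit = £140.96 − £60.44 = £80.52, a CM ratio of £80.52 ÷ £140.96 = 0.5712.
Break-even sales = FC ÷ CM ratio = £1,863,800 × £140.96 / £80.52 = £3,262,807.

£3,262,807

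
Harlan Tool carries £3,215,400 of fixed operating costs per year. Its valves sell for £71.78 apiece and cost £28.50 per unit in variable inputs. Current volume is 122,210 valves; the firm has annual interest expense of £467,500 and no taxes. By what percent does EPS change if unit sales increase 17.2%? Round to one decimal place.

+56.6%

Contribution at this volume is 122,210 × £43.28 = £5,289,248.80.
Operating income = contribution − fixed costs = £5,289,248.80 − £3,215,400 = £2,073,848.80.
Interest = £467,500.00, so EBIT − I = £1,606,348.80.
Degree of combined leverage = contribution ÷ (EBIT − I) = £5,289,248.80 ÷ £1,606,348.80 = 3.2927.
%ΔEPS = DCL × %ΔSales = 3.2927 × +17.2% = +56.6%.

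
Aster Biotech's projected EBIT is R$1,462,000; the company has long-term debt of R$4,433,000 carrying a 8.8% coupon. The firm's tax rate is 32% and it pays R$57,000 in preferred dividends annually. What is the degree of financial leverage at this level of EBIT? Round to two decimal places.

1.48

Interest = R$390,104.00.
Preferred dividends grossed up pre-tax: R$57,000 / (1 − 0.32) = R$83,823.53.
DFL = EBIT ÷ [EBIT − I − D_p/(1−t)] = R$1,462,000 ÷ [R$1,462,000 − R$390,104.00 − R$83,823.53] = R$1,462,000 ÷ R$988,072.47 = 1.4796.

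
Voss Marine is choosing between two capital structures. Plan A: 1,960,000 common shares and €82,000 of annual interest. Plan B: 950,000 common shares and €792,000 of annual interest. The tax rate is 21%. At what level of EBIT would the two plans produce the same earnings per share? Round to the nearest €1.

€1,459,822

Set EPS_A = EPS_B: (EBIT − €82,000)(1 − 0.21) ÷ 1,960,000 = (EBIT − €792,000)(1 − 0.21) ÷ 950,000.
The (1 − t) factor cancels: (EBIT − 82,000) × 950,000 = (EBIT − 792,000) × 1,960,000.
Solving, EBIT = (792,000·1,960,000 − 82,000·950,000) / (1,960,000 − 950,000) = 1,474,420,000,000 / 1,010,000 = 1,459,821.78.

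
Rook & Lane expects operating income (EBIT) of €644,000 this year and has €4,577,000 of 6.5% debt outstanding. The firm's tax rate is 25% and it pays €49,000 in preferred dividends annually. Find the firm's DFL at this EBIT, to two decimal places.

Annual interest charges come to €297,505.00.
Preferred dividends grossed up pre-tax: €49,000 / (1 − 0.25) = €65,333.33.
DFL = EBIT ÷ [EBIT − I − D_p/(1−t)] = €644,000 ÷ [€644,000 − €297,505.00 − €65,333.33] = €644,000 ÷ €281,161.67 = 2.2905.

2.29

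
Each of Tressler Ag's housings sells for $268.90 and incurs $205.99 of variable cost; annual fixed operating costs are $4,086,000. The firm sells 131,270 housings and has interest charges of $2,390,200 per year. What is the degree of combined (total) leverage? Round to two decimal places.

4.63

Total contribution margin = 131,270 × $62.91 = $8,258,195.70.
Operating income = contribution − fixed costs = $8,258,195.70 − $4,086,000 = $4,172,195.70. Interest = $2,390,200.00.
DOL = $8,258,195.70 ÷ $4,172,195.70 = 1.9793; DFL = $4,172,195.70 ÷ $1,781,995.70 = 2.3413.
DCL = DOL × DFL = 1.9793 × 2.3413 = 4.6341.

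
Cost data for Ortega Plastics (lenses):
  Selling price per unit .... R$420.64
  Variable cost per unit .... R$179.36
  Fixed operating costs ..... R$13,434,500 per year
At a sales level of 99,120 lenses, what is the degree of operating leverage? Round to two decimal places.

Contribution at this volume is 99,120 × R$241.28 = R$23,915,673.60.
Subtracting fixed costs: EBIT = R$23,915,673.60 − R$13,434,500 = R$10,481,173.60.
Degree of operating leverage = R$23,915,673.60 / R$10,481,173.60 = 2.2818.

2.28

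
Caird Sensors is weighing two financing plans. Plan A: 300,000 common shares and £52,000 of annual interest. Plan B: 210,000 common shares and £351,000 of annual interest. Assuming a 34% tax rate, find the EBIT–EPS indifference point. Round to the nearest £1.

£1,048,667

Set EPS_A = EPS_B: (EBIT − £52,000)(1 − 0.34) ÷ 300,000 = (EBIT − £351,000)(1 − 0.34) ÷ 210,000.
Cancelling (1 − t) and cross-multiplying: 210,000·(EBIT − 52,000) = 300,000·(EBIT − 351,000).
Solving, EBIT = (351,000·300,000 − 52,000·210,000) / (300,000 − 210,000) = 94,380,000,000 / 90,000 = 1,048,666.67.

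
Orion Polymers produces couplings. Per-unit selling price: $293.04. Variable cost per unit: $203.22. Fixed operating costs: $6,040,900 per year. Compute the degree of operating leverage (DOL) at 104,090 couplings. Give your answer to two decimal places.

At 104,090 units, contribution = 104,090 × $89.82 = $9,349,363.80.
Subtracting fixed costs: EBIT = $9,349,363.80 − $6,040,900 = $3,308,463.80.
So DOL = total CM / EBIT = $9,349,363.80 / $3,308,463.80 = 2.8259.

2.83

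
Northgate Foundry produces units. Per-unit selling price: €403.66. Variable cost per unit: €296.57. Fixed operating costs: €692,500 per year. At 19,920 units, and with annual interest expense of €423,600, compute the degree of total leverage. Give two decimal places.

2.10

Contribution at this volume is 19,920 × €107.09 = €2,133,232.80.
Operating income = contribution − fixed costs = €2,133,232.80 − €692,500 = €1,440,732.80. Interest = €423,600.00, so EBIT − I = €1,017,132.80.
Degree of total leverage = total CM / (EBIT − interest) = €2,133,232.80 / €1,017,132.80 = 2.0973.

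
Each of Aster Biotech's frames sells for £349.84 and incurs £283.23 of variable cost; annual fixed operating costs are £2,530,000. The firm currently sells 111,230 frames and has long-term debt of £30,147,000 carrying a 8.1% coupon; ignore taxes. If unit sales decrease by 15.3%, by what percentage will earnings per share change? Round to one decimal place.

-46.5%

At 111,230 units, contribution = 111,230 × £66.61 = £7,409,030.30.
EBIT = £7,409,030.30 − £2,530,000 = £4,879,030.30.
After interest of £2,441,907.00, pre-tax earnings = £2,437,123.30.
Degree of combined leverage = contribution ÷ (EBIT − I) = £7,409,030.30 ÷ £2,437,123.30 = 3.0401.
EPS therefore changes by 3.0401 × (-15.3%) = -46.5%.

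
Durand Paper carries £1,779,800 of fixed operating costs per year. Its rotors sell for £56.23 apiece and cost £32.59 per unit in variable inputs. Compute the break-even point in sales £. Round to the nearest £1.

£4,233,424

CM per unit = £56.23 − £32.59 = £23.64; CM ratio = £23.64 / £56.23 = 0.4204.
Break-even sales = FC ÷ CM ratio = £1,779,800 × £56.23 / £23.64 = £4,233,424.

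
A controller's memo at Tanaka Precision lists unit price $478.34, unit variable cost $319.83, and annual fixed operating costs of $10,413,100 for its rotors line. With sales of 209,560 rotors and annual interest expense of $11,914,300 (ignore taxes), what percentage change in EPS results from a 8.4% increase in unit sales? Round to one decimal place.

+25.6%

Contribution at this volume is 209,560 × $158.51 = $33,217,355.60.
EBIT = $33,217,355.60 − $10,413,100 = $22,804,255.60.
Interest = $11,914,300.00, so EBIT − I = $10,889,955.60.
DCL = total CM / (EBIT − I) = $33,217,355.60 / $10,889,955.60 = 3.0503.
EPS therefore changes by 3.0503 × (+8.4%) = +25.6%.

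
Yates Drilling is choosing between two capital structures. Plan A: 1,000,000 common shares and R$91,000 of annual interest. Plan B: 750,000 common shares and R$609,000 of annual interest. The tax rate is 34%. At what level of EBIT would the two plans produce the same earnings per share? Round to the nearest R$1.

Set EPS_A = EPS_B: (EBIT − R$91,000)(1 − 0.34) ÷ 1,000,000 = (EBIT − R$609,000)(1 − 0.34) ÷ 750,000.
The (1 − t) factor cancels: (EBIT − 91,000) × 750,000 = (EBIT − 609,000) × 1,000,000.
Solving, EBIT = (609,000·1,000,000 − 91,000·750,000) / (1,000,000 − 750,000) = 540,750,000,000 / 250,000 = 2,163,000.00.

R$2,163,000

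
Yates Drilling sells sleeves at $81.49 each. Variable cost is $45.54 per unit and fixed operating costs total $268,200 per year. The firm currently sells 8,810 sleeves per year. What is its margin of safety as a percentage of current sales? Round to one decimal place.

15.3%

Contribution margin per unit = $81.49 − $45.54 = $35.95. Break-even units = $268,200 ÷ $35.95 = 7,460.36; break-even revenue = 7,460.36 × $81.49 = $607,944.87.
Actual sales revenue = 8,810 × $81.49 = $717,926.90.
Margin of safety = ($717,926.90 − $607,944.87) ÷ $717,926.90 = 15.3%.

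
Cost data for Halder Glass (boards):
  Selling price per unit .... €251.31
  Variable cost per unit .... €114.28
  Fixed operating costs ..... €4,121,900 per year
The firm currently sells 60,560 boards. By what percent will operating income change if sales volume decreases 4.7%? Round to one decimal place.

-9.3%

Contribution at this volume is 60,560 × €137.03 = €8,298,536.80.
EBIT = €8,298,536.80 − €4,121,900 = €4,176,636.80.
Degree of operating leverage = €8,298,536.80 / €4,176,636.80 = 1.9869.
%ΔEBIT = DOL × %ΔSales = 1.9869 × -4.7% = -9.3%.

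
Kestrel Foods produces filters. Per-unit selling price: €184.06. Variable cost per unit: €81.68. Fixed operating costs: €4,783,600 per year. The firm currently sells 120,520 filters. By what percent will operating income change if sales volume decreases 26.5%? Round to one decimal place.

-43.3%

Contribution at this volume is 120,520 × €102.38 = €12,338,837.60.
Operating income = contribution − fixed costs = €12,338,837.60 − €4,783,600 = €7,555,237.60.
So DOL = total CM / EBIT = €12,338,837.60 / €7,555,237.60 = 1.6332.
So EBIT moves 1.6332 × (-26.5%) = -43.3%.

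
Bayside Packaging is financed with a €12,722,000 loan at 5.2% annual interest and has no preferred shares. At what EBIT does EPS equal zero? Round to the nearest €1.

€661,544

Annual interest = 5.2% × €12,722,000 = €661,544.00.
Without preferred stock the financial break-even is simply EBIT = interest = €661,544.00.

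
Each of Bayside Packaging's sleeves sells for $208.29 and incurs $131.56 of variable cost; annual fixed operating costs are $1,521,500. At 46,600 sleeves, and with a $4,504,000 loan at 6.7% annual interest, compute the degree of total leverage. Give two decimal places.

Total contribution margin = 46,600 × $76.73 = $3,575,618.00.
Operating income = contribution − fixed costs = $3,575,618.00 − $1,521,500 = $2,054,118.00. Interest = $301,768.00, so EBIT − I = $1,752,350.00.
Degree of total leverage = total CM / (EBIT − interest) = $3,575,618.00 / $1,752,350.00 = 2.0405.

2.04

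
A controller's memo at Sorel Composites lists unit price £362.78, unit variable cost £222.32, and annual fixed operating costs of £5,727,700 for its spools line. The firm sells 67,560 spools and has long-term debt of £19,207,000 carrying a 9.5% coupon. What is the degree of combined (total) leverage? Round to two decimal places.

4.90

Contribution at this volume is 67,560 × £140.46 = £9,489,477.60.
EBIT = £9,489,477.60 − £5,727,700 = £3,761,777.60. Interest = £1,824,665.00, so EBIT − I = £1,937,112.60.
Degree of total leverage = total CM / (EBIT − interest) = £9,489,477.60 / £1,937,112.60 = 4.8988.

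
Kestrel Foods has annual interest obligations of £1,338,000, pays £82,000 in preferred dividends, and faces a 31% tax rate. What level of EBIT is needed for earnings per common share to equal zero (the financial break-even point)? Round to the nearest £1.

Preferred dividends are paid after tax, so their pre-tax equivalent is £82,000 ÷ (1 − 0.31) = £118,840.58.
EPS = 0 when EBIT covers interest plus the pre-tax preferred burden: £1,338,000 + £118,840.58 = £1,456,840.58.

£1,456,841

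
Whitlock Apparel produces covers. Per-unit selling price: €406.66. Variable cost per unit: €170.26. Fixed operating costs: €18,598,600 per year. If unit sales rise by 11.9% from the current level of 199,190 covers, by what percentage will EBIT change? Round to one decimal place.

Contribution at this volume is 199,190 × €236.40 = €47,088,516.00.
EBIT = €47,088,516.00 − €18,598,600 = €28,489,916.00.
Degree of operating leverage = €47,088,516.00 / €28,489,916.00 = 1.6528.
Operating income changes by 1.6528 × +11.9% = +19.7%.

+19.7%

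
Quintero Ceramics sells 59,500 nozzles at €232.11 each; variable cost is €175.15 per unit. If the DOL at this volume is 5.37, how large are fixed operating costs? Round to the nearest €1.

€2,757,999

At 59,500 units, contribution = 59,500 × €56.96 = €3,389,120.00.
Since DOL = CM ÷ EBIT, EBIT = €3,389,120.00 ÷ 5.37 = €631,121.04.
And FC = contribution − EBIT = €3,389,120.00 − €631,121.04 = €2,757,999.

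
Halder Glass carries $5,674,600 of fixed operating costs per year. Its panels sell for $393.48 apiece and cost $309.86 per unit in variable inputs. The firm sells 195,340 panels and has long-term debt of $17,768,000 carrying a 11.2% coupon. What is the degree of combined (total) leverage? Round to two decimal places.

Total contribution margin = 195,340 × $83.62 = $16,334,330.80.
Operating income = contribution − fixed costs = $16,334,330.80 − $5,674,600 = $10,659,730.80. Interest = $1,990,016.00, so EBIT − I = $8,669,714.80.
DCL = contribution ÷ (EBIT − I) = $16,334,330.80 ÷ $8,669,714.80 = 1.8841.

1.88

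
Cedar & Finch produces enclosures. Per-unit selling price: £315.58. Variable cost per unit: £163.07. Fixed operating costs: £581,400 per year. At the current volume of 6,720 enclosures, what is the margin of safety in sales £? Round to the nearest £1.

Each unit contributes £315.58 − £163.07 = £152.51. Break-even units = £581,400 ÷ £152.51 = 3,812.21; break-even revenue = 3,812.21 × £315.58 = £1,203,056.93.
Current sales = 6,720 × £315.58 = £2,120,697.60.
Margin of safety = £2,120,697.60 − £1,203,056.93 = £917,641.

£917,641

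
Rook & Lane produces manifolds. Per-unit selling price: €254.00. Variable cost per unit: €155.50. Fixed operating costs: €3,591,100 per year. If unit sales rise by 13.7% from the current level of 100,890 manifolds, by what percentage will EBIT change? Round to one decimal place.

Total contribution margin = 100,890 × €98.50 = €9,937,665.00.
EBIT = €9,937,665.00 − €3,591,100 = €6,346,565.00.
So DOL = total CM / EBIT = €9,937,665.00 / €6,346,565.00 = 1.5658.
So EBIT moves 1.5658 × (+13.7%) = +21.5%.

+21.5%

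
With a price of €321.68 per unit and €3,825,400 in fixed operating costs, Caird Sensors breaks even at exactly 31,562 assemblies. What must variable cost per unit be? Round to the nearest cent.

Contribution per unit must be FC / Q = €3,825,400 / 31,562 = €121.2027.
Hence VC = price − CM = €321.68 − €121.2027 = €200.48.

€200.48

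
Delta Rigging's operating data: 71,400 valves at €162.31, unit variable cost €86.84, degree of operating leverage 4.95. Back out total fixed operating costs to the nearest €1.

Contribution at this volume is 71,400 × €75.47 = €5,388,558.00.
Since DOL = CM ÷ EBIT, EBIT = €5,388,558.00 ÷ 4.95 = €1,088,597.58.
And FC = contribution − EBIT = €5,388,558.00 − €1,088,597.58 = €4,299,960.

€4,299,960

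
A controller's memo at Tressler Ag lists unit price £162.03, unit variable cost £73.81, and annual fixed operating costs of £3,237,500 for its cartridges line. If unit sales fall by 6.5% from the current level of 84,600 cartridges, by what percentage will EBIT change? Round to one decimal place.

-11.5%

At 84,600 units, contribution = 84,600 × £88.22 = £7,463,412.00.
EBIT = £7,463,412.00 − £3,237,500 = £4,225,912.00.
Degree of operating leverage = £7,463,412.00 / £4,225,912.00 = 1.7661.
Operating income changes by 1.7661 × -6.5% = -11.5%.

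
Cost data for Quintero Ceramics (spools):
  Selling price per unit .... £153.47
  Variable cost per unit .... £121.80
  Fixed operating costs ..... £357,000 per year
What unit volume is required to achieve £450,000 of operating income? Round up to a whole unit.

Unit CM = price − variable cost = £153.47 − £121.80 = £31.67.
Units = (FC + target) / CM = (£357,000 + £450,000) / £31.67 = 25,481.53, so 25,482 spools.

25,482 spools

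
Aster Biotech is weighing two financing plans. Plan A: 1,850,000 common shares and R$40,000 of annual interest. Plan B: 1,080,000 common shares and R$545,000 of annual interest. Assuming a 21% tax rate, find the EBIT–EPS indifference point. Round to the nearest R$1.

Set EPS_A = EPS_B: (EBIT − R$40,000)(1 − 0.21) ÷ 1,850,000 = (EBIT − R$545,000)(1 − 0.21) ÷ 1,080,000.
The (1 − t) factor cancels: (EBIT − 40,000) × 1,080,000 = (EBIT − 545,000) × 1,850,000.
EBIT × (1,850,000 − 1,080,000) = 545,000 × 1,850,000 − 40,000 × 1,080,000 = 965,050,000,000, so EBIT = 965,050,000,000 ÷ 770,000 = 1,253,311.69.

R$1,253,312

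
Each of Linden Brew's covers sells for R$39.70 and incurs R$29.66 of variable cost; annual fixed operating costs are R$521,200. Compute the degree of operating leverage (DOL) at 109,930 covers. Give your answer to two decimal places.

1.89

Contribution at this volume is 109,930 × R$10.04 = R$1,103,697.20.
Subtracting fixed costs: EBIT = R$1,103,697.20 − R$521,200 = R$582,497.20.
So DOL = total CM / EBIT = R$1,103,697.20 / R$582,497.20 = 1.8948.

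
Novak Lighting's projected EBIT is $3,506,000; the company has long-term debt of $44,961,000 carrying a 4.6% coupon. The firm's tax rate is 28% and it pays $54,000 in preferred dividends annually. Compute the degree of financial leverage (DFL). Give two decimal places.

2.57

Annual interest charges come to $2,068,206.00.
Pre-tax preferred-dividend burden = $54,000 ÷ (1 − 0.28) = $75,000.00.
DFL = EBIT ÷ [EBIT − I − D_p/(1−t)] = $3,506,000 ÷ [$3,506,000 − $2,068,206.00 − $75,000.00] = $3,506,000 ÷ $1,362,794.00 = 2.5727.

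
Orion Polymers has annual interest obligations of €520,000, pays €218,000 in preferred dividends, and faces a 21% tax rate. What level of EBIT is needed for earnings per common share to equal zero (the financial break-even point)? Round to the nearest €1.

Preferred dividends are paid after tax, so their pre-tax equivalent is €218,000 ÷ (1 − 0.21) = €275,949.37.
Financial break-even EBIT = interest + D_p ÷ (1 − t) = €520,000 + €275,949.37 = €795,949.37.

€795,949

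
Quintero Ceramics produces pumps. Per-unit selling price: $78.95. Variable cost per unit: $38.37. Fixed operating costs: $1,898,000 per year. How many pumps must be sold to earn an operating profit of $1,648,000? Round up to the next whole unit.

87,383 pumps

Contribution margin per unit = $78.95 − $38.37 = $40.58.
Need Q such that Q × $40.58 − $1,898,000 = $1,648,000, i.e. Q = $3,546,000 / $40.58 = 87,382.95 → 87,383.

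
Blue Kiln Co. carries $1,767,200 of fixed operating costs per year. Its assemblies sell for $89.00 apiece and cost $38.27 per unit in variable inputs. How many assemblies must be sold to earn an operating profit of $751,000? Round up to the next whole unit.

49,640 assemblies

Unit CM = price − variable cost = $89.00 − $38.27 = $50.73.
Required volume = (fixed costs + target profit) ÷ CM = ($1,767,200 + $751,000) ÷ $50.73 = 49,639.27, so 49,640 assemblies.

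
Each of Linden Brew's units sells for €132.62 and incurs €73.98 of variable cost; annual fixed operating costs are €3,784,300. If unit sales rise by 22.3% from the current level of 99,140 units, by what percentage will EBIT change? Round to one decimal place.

At 99,140 units, contribution = 99,140 × €58.64 = €5,813,569.60.
Subtracting fixed costs: EBIT = €5,813,569.60 − €3,784,300 = €2,029,269.60.
Degree of operating leverage = €5,813,569.60 / €2,029,269.60 = 2.8649.
Operating income changes by 2.8649 × +22.3% = +63.9%.

+63.9%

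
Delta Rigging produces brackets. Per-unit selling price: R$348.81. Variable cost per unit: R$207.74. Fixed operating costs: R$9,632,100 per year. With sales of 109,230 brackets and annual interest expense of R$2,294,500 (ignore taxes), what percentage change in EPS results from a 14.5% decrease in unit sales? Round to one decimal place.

Total contribution margin = 109,230 × R$141.07 = R$15,409,076.10.
EBIT = R$15,409,076.10 − R$9,632,100 = R$5,776,976.10.
After interest of R$2,294,500.00, pre-tax earnings = R$3,482,476.10.
Degree of combined leverage = contribution ÷ (EBIT − I) = R$15,409,076.10 ÷ R$3,482,476.10 = 4.4247.
%ΔEPS = DCL × %ΔSales = 4.4247 × -14.5% = -64.2%.

-64.2%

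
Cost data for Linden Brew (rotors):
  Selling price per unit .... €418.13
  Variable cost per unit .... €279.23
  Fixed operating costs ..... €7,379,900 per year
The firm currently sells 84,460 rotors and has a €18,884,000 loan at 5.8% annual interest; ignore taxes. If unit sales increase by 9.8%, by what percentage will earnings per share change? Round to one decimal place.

+35.3%

Total contribution margin = 84,460 × €138.90 = €11,731,494.00.
EBIT = €11,731,494.00 − €7,379,900 = €4,351,594.00.
After interest of €1,095,272.00, pre-tax earnings = €3,256,322.00.
Degree of combined leverage = contribution ÷ (EBIT − I) = €11,731,494.00 ÷ €3,256,322.00 = 3.6027.
EPS therefore changes by 3.6027 × (+9.8%) = +35.3%.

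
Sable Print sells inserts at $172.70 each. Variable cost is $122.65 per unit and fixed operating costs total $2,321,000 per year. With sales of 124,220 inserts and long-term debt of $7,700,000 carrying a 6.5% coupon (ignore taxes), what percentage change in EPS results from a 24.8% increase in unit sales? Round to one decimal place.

Total contribution margin = 124,220 × $50.05 = $6,217,211.00.
EBIT = $6,217,211.00 − $2,321,000 = $3,896,211.00.
After interest of $500,500.00, pre-tax earnings = $3,395,711.00.
DCL = total CM / (EBIT − I) = $6,217,211.00 / $3,395,711.00 = 1.8309.
EPS therefore changes by 1.8309 × (+24.8%) = +45.4%.

+45.4%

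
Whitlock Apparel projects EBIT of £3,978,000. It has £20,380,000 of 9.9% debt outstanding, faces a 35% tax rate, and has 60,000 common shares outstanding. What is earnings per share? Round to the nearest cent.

Pre-tax income = £3,978,000 − £2,017,620.00 = £1,960,380.00.
Net income = £1,960,380.00 × (1 − 0.35) = £1,274,247.00.
EPS = £1,274,247.00 ÷ 60,000 = £21.24.

£21.24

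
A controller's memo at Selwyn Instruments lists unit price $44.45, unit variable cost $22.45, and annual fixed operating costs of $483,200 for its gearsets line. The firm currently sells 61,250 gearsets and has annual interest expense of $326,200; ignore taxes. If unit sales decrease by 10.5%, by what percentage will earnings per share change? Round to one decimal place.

Contribution at this volume is 61,250 × $22.00 = $1,347,500.00.
Subtracting fixed costs: EBIT = $1,347,500.00 − $483,200 = $864,300.00.
Interest = $326,200.00, so EBIT − I = $538,100.00.
Degree of combined leverage = contribution ÷ (EBIT − I) = $1,347,500.00 ÷ $538,100.00 = 2.5042.
EPS therefore changes by 2.5042 × (-10.5%) = -26.3%.

-26.3%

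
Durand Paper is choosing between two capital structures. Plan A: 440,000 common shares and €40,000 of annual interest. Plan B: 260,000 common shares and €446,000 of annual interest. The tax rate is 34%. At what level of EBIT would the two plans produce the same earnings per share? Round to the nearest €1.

Set EPS_A = EPS_B: (EBIT − €40,000)(1 − 0.34) ÷ 440,000 = (EBIT − €446,000)(1 − 0.34) ÷ 260,000.
The (1 − t) factor cancels: (EBIT − 40,000) × 260,000 = (EBIT − 446,000) × 440,000.
EBIT × (440,000 − 260,000) = 446,000 × 440,000 − 40,000 × 260,000 = 185,840,000,000, so EBIT = 185,840,000,000 ÷ 180,000 = 1,032,444.44.

€1,032,444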